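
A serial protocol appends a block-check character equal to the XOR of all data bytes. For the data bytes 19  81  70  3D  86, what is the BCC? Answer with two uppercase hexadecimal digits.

53

XOR the bytes together:
  start with 0x19
  0x19 ⊕ 0x81 = 0x98
  0x98 ⊕ 0x70 = 0xE8
  0xE8 ⊕ 0x3D = 0xD5
  0xD5 ⊕ 0x86 = 0x53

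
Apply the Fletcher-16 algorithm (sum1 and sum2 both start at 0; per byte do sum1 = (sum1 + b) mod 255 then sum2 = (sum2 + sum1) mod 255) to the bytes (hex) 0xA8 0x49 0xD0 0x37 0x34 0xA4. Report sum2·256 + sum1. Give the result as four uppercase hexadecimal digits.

Running sums (mod 255):
  after byte 0 (0xA8): sum1=168, sum2=168
  after byte 1 (0x49): sum1=241, sum2=154
  after byte 2 (0xD0): sum1=194, sum2=93
  after byte 3 (0x37): sum1=249, sum2=87
  after byte 4 (0x34): sum1=46, sum2=133
  after byte 5 (0xA4): sum1=210, sum2=88
Checksum = sum2·256 + sum1 = 88·256 + 210 = 22738 = 0x58D2.

58D2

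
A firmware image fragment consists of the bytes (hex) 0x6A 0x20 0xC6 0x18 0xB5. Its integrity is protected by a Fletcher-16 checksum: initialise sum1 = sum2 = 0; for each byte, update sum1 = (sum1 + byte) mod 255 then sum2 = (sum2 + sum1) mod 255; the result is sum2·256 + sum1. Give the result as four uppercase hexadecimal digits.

Running sums (mod 255):
  after byte 0 (0x6A): sum1=106, sum2=106
  after byte 1 (0x20): sum1=138, sum2=244
  after byte 2 (0xC6): sum1=81, sum2=70
  after byte 3 (0x18): sum1=105, sum2=175
  after byte 4 (0xB5): sum1=31, sum2=206
Checksum = sum2·256 + sum1 = 206·256 + 31 = 52767 = 0xCE1F.

CE1F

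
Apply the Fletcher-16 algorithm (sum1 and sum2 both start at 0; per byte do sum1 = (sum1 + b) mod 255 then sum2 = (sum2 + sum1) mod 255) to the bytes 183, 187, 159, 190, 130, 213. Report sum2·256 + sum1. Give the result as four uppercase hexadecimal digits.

8E2A

Running sums (mod 255):
  after byte 0 (183): sum1=183, sum2=183
  after byte 1 (187): sum1=115, sum2=43
  after byte 2 (159): sum1=19, sum2=62
  after byte 3 (190): sum1=209, sum2=16
  after byte 4 (130): sum1=84, sum2=100
  after byte 5 (213): sum1=42, sum2=142
Checksum = sum2·256 + sum1 = 142·256 + 42 = 36394 = 0x8E2A.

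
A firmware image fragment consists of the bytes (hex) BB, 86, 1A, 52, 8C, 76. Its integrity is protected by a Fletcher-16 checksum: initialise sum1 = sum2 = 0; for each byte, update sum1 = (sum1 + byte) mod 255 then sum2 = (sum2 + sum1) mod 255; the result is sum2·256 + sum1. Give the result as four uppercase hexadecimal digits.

F5B1

Running sums (mod 255):
  after byte 0 (BB): sum1=187, sum2=187
  after byte 1 (86): sum1=66, sum2=253
  after byte 2 (1A): sum1=92, sum2=90
  after byte 3 (52): sum1=174, sum2=9
  after byte 4 (8C): sum1=59, sum2=68
  after byte 5 (76): sum1=177, sum2=245
Checksum = sum2·256 + sum1 = 245·256 + 177 = 62897 = 0xF5B1.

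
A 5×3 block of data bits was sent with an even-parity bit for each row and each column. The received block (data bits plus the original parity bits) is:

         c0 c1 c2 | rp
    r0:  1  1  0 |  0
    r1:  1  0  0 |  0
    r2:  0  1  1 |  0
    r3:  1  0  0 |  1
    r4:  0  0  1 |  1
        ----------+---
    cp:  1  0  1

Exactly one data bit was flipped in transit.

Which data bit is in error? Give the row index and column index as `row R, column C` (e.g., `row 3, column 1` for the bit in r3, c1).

row 1, column 2

Recompute each row's even parity and compare to rp:
  r0: data parity 0, sent rp 0 → ok
  r1: data parity 1, sent rp 0 → mismatch
  r2: data parity 0, sent rp 0 → ok
  r3: data parity 1, sent rp 1 → ok
  r4: data parity 1, sent rp 1 → ok
Recompute each column's even parity and compare to cp:
  c0: data parity 1, sent cp 1 → ok
  c1: data parity 0, sent cp 0 → ok
  c2: data parity 0, sent cp 1 → mismatch
Exactly one row (r1) and one column (c2) fail → the flipped bit is at their intersection.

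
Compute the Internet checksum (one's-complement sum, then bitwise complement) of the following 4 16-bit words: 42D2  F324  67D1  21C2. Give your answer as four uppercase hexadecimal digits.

4075

One's-complement addition (fold any carry out of bit 15 back into bit 0):
  0x42D2 + 0xF324 = 0x135F6 → wrap carry → 0x35F7
  0x35F7 + 0x67D1 = 0x09DC8
  0x9DC8 + 0x21C2 = 0x0BF8A
One's-complement sum = 0xBF8A.
Checksum = ~0xBF8A & 0xFFFF = 0x4075.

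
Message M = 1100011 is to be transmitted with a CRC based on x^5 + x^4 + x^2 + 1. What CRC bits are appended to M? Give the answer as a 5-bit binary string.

00011

Append 5 zeros: 110001100000. Divide by 110101 (XOR where the leading bit is 1):
  pos 0: 110001 XOR 110101 = 000100
  pos 3: 100100 XOR 110101 = 010001
  pos 4: 100010 XOR 110101 = 010111
  pos 5: 101110 XOR 110101 = 011011
  pos 6: 110110 XOR 110101 = 000011
Remainder (last 5 bits) = 00011. This is the CRC / FCS.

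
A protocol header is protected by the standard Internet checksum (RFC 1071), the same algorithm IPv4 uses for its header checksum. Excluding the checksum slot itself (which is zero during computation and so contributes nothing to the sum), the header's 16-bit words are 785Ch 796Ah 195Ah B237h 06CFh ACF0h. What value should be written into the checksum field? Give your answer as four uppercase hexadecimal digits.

One's-complement addition (fold any carry out of bit 15 back into bit 0):
  0x785C + 0x796A = 0x0F1C6
  0xF1C6 + 0x195A = 0x10B20 → wrap carry → 0x0B21
  0x0B21 + 0xB237 = 0x0BD58
  0xBD58 + 0x06CF = 0x0C427
  0xC427 + 0xACF0 = 0x17117 → wrap carry → 0x7118
One's-complement sum = 0x7118.
Checksum = ~0x7118 & 0xFFFF = 0x8EE7.

8EE7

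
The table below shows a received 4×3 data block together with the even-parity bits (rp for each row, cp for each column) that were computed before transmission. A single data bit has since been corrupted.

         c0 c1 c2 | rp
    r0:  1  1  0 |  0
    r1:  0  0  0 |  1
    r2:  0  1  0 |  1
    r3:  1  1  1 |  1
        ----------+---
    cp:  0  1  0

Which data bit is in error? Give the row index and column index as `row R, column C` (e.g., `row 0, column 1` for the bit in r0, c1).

row 1, column 2

Recompute each row's even parity and compare to rp:
  r0: data parity 0, sent rp 0 → ok
  r1: data parity 0, sent rp 1 → mismatch
  r2: data parity 1, sent rp 1 → ok
  r3: data parity 1, sent rp 1 → ok
Recompute each column's even parity and compare to cp:
  c0: data parity 0, sent cp 0 → ok
  c1: data parity 1, sent cp 1 → ok
  c2: data parity 1, sent cp 0 → mismatch
Exactly one row (r1) and one column (c2) fail → the flipped bit is at their intersection.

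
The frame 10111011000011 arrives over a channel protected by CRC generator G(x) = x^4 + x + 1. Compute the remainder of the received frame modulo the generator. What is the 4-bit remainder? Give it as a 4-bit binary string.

1010

Modulo-2 division of 10111011000011 by 10011:
  pos 0: 10111 XOR 10011 = 00100
  pos 2: 10001 XOR 10011 = 00010
  pos 5: 10100 XOR 10011 = 00111
  pos 7: 11100 XOR 10011 = 01111
  pos 8: 11111 XOR 10011 = 01100
  pos 9: 11001 XOR 10011 = 01010
Remainder = 1010 (nonzero — an error is detected).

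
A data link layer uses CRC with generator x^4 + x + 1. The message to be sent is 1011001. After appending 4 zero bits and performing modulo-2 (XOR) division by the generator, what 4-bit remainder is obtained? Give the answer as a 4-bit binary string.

Append 4 zeros: 10110010000. Divide by 10011 (XOR where the leading bit is 1):
  pos 0: 10110 XOR 10011 = 00101
  pos 2: 10101 XOR 10011 = 00110
  pos 4: 11000 XOR 10011 = 01011
  pos 5: 10110 XOR 10011 = 00101
Remainder (last 4 bits) = 1010. This is the CRC / FCS.

1010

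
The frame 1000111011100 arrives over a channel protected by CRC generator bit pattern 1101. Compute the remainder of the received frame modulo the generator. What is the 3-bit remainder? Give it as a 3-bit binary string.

Modulo-2 division of 1000111011100 by 1101:
  pos 0: 1000 XOR 1101 = 0101
  pos 1: 1011 XOR 1101 = 0110
  pos 2: 1101 XOR 1101 = 0000
  pos 6: 1011 XOR 1101 = 0110
  pos 7: 1101 XOR 1101 = 0000
Remainder = 000 (zero — the frame passes the CRC check).

000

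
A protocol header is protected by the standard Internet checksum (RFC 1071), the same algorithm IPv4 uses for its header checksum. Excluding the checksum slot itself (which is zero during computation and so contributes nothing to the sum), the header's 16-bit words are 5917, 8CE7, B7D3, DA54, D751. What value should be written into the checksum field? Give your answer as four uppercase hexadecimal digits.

One's-complement addition (fold any carry out of bit 15 back into bit 0):
  0x5917 + 0x8CE7 = 0x0E5FE
  0xE5FE + 0xB7D3 = 0x19DD1 → wrap carry → 0x9DD2
  0x9DD2 + 0xDA54 = 0x17826 → wrap carry → 0x7827
  0x7827 + 0xD751 = 0x14F78 → wrap carry → 0x4F79
One's-complement sum = 0x4F79.
Checksum = ~0x4F79 & 0xFFFF = 0xB086.

B086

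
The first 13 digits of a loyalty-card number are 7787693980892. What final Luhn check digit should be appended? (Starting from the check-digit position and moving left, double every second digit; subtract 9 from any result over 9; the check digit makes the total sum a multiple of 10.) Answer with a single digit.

0

Partial digits right→left: 2 9 8 0 8 9 3 9 6 7 8 7 7
Double every second digit counting from the check-digit position (so the 1st, 3rd, 5th, ... of the partial from the right).
  doubled (with −9 where >9): 4 7 7 6 3 7 5 → sum 39
  kept as-is: 9 0 9 9 7 7 → sum 41
Total = 39 + 41 = 80.
Check digit = (10 − (80 mod 10)) mod 10 = 0.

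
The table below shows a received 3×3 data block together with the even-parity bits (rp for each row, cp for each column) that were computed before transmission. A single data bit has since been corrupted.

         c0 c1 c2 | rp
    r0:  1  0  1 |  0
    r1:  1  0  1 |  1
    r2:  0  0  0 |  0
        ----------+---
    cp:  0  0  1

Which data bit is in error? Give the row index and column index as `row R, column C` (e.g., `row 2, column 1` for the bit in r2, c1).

Recompute each row's even parity and compare to rp:
  r0: data parity 0, sent rp 0 → ok
  r1: data parity 0, sent rp 1 → mismatch
  r2: data parity 0, sent rp 0 → ok
Recompute each column's even parity and compare to cp:
  c0: data parity 0, sent cp 0 → ok
  c1: data parity 0, sent cp 0 → ok
  c2: data parity 0, sent cp 1 → mismatch
Exactly one row (r1) and one column (c2) fail → the flipped bit is at their intersection.

row 1, column 2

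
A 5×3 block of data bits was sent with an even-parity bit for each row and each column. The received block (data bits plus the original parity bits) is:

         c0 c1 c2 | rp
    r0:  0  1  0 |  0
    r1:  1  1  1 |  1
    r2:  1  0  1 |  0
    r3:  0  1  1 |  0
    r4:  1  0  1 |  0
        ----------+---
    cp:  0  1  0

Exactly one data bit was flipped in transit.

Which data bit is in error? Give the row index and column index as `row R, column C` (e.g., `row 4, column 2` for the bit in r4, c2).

row 0, column 0

Recompute each row's even parity and compare to rp:
  r0: data parity 1, sent rp 0 → mismatch
  r1: data parity 1, sent rp 1 → ok
  r2: data parity 0, sent rp 0 → ok
  r3: data parity 0, sent rp 0 → ok
  r4: data parity 0, sent rp 0 → ok
Recompute each column's even parity and compare to cp:
  c0: data parity 1, sent cp 0 → mismatch
  c1: data parity 1, sent cp 1 → ok
  c2: data parity 0, sent cp 0 → ok
Exactly one row (r0) and one column (c0) fail → the flipped bit is at their intersection.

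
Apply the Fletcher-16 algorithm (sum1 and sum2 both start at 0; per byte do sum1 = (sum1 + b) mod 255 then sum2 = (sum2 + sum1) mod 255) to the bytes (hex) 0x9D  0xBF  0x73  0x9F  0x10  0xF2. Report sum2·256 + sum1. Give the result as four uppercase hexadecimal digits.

3073

Running sums (mod 255):
  after byte 0 (0x9D): sum1=157, sum2=157
  after byte 1 (0xBF): sum1=93, sum2=250
  after byte 2 (0x73): sum1=208, sum2=203
  after byte 3 (0x9F): sum1=112, sum2=60
  after byte 4 (0x10): sum1=128, sum2=188
  after byte 5 (0xF2): sum1=115, sum2=48
Checksum = sum2·256 + sum1 = 48·256 + 115 = 12403 = 0x3073.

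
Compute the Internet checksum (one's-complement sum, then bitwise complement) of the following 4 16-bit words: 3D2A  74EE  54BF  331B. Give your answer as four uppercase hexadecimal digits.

One's-complement addition (fold any carry out of bit 15 back into bit 0):
  0x3D2A + 0x74EE = 0x0B218
  0xB218 + 0x54BF = 0x106D7 → wrap carry → 0x06D8
  0x06D8 + 0x331B = 0x039F3
One's-complement sum = 0x39F3.
Checksum = ~0x39F3 & 0xFFFF = 0xC60C.

C60C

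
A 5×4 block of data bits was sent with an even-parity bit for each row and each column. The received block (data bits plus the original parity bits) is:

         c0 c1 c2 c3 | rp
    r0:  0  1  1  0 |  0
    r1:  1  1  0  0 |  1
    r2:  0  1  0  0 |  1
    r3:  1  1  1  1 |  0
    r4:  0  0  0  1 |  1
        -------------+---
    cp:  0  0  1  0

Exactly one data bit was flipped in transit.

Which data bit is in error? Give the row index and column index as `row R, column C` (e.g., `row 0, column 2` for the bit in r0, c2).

row 1, column 2

Recompute each row's even parity and compare to rp:
  r0: data parity 0, sent rp 0 → ok
  r1: data parity 0, sent rp 1 → mismatch
  r2: data parity 1, sent rp 1 → ok
  r3: data parity 0, sent rp 0 → ok
  r4: data parity 1, sent rp 1 → ok
Recompute each column's even parity and compare to cp:
  c0: data parity 0, sent cp 0 → ok
  c1: data parity 0, sent cp 0 → ok
  c2: data parity 0, sent cp 1 → mismatch
  c3: data parity 0, sent cp 0 → ok
Exactly one row (r1) and one column (c2) fail → the flipped bit is at their intersection.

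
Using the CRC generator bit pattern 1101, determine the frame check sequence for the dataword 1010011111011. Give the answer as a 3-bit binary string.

010

Append 3 zeros: 1010011111011000. Divide by 1101 (XOR where the leading bit is 1):
  pos 0: 1010 XOR 1101 = 0111
  pos 1: 1110 XOR 1101 = 0011
  pos 3: 1111 XOR 1101 = 0010
  pos 5: 1011 XOR 1101 = 0110
  pos 6: 1101 XOR 1101 = 0000
  pos 11: 1100 XOR 1101 = 0001
Remainder (last 3 bits) = 010. This is the CRC / FCS.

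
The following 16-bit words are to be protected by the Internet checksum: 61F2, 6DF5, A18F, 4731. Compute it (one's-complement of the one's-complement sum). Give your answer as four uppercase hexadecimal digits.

4757

One's-complement addition (fold any carry out of bit 15 back into bit 0):
  0x61F2 + 0x6DF5 = 0x0CFE7
  0xCFE7 + 0xA18F = 0x17176 → wrap carry → 0x7177
  0x7177 + 0x4731 = 0x0B8A8
One's-complement sum = 0xB8A8.
Checksum = ~0xB8A8 & 0xFFFF = 0x4757.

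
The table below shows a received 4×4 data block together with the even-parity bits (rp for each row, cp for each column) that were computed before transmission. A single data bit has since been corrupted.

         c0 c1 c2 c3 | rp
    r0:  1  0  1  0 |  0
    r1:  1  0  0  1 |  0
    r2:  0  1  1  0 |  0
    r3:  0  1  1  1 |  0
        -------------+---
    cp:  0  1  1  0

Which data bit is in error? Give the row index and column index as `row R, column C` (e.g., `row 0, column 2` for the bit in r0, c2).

row 3, column 1

Recompute each row's even parity and compare to rp:
  r0: data parity 0, sent rp 0 → ok
  r1: data parity 0, sent rp 0 → ok
  r2: data parity 0, sent rp 0 → ok
  r3: data parity 1, sent rp 0 → mismatch
Recompute each column's even parity and compare to cp:
  c0: data parity 0, sent cp 0 → ok
  c1: data parity 0, sent cp 1 → mismatch
  c2: data parity 1, sent cp 1 → ok
  c3: data parity 0, sent cp 0 → ok
Exactly one row (r3) and one column (c1) fail → the flipped bit is at their intersection.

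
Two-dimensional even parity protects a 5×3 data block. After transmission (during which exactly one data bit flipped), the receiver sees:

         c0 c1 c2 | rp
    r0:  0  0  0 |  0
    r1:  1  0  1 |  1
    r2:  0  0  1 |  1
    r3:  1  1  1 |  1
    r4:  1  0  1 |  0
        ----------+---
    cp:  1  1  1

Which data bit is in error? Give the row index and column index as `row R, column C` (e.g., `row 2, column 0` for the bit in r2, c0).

row 1, column 2

Recompute each row's even parity and compare to rp:
  r0: data parity 0, sent rp 0 → ok
  r1: data parity 0, sent rp 1 → mismatch
  r2: data parity 1, sent rp 1 → ok
  r3: data parity 1, sent rp 1 → ok
  r4: data parity 0, sent rp 0 → ok
Recompute each column's even parity and compare to cp:
  c0: data parity 1, sent cp 1 → ok
  c1: data parity 1, sent cp 1 → ok
  c2: data parity 0, sent cp 1 → mismatch
Exactly one row (r1) and one column (c2) fail → the flipped bit is at their intersection.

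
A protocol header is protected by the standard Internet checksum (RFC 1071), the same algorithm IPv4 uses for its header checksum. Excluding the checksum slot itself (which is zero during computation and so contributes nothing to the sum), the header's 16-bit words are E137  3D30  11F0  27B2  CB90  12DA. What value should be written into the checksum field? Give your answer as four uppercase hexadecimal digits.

One's-complement addition (fold any carry out of bit 15 back into bit 0):
  0xE137 + 0x3D30 = 0x11E67 → wrap carry → 0x1E68
  0x1E68 + 0x11F0 = 0x03058
  0x3058 + 0x27B2 = 0x0580A
  0x580A + 0xCB90 = 0x1239A → wrap carry → 0x239B
  0x239B + 0x12DA = 0x03675
One's-complement sum = 0x3675.
Checksum = ~0x3675 & 0xFFFF = 0xC98A.

C98A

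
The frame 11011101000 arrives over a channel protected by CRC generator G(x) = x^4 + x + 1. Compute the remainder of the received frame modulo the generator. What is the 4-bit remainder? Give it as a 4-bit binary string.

0100

Modulo-2 division of 11011101000 by 10011:
  pos 0: 11011 XOR 10011 = 01000
  pos 1: 10001 XOR 10011 = 00010
  pos 4: 10010 XOR 10011 = 00001
Remainder = 0100 (nonzero — an error is detected).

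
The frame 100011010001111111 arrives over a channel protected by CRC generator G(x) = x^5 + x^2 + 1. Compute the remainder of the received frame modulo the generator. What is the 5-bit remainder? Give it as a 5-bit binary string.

Modulo-2 division of 100011010001111111 by 100101:
  pos 0: 100011 XOR 100101 = 000110
  pos 3: 110010 XOR 100101 = 010111
  pos 4: 101110 XOR 100101 = 001011
  pos 6: 101101 XOR 100101 = 001000
  pos 8: 100011 XOR 100101 = 000110
  pos 11: 110111 XOR 100101 = 010010
  pos 12: 100101 XOR 100101 = 000000
Remainder = 00000 (zero — the frame passes the CRC check).

00000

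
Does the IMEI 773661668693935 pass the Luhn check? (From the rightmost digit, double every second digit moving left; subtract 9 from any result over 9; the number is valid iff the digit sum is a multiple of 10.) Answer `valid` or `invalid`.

From the right, keep odd positions and double even positions (subtract 9 from any doubled value over 9):
  doubled (positions 2,4,...): 6 6 3 3 2 3 5 → sum 28
  kept (positions 1,3,...): 5 9 9 8 6 6 3 7 → sum 53
Total = 81.
81 mod 10 = 1, so the number is invalid.

invalid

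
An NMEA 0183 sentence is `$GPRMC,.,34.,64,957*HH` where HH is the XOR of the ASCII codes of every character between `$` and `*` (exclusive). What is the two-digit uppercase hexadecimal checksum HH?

75

XOR the ASCII codes of the payload characters:
  'G' = 0x47 → acc = 0x47
  'P' = 0x50 → acc = 0x17
  'R' = 0x52 → acc = 0x45
  'M' = 0x4D → acc = 0x08
  'C' = 0x43 → acc = 0x4B
  ',' = 0x2C → acc = 0x67
  '.' = 0x2E → acc = 0x49
  ',' = 0x2C → acc = 0x65
  '3' = 0x33 → acc = 0x56
  '4' = 0x34 → acc = 0x62
  '.' = 0x2E → acc = 0x4C
  ',' = 0x2C → acc = 0x60
  '6' = 0x36 → acc = 0x56
  '4' = 0x34 → acc = 0x62
  ',' = 0x2C → acc = 0x4E
  '9' = 0x39 → acc = 0x77
  '5' = 0x35 → acc = 0x42
  '7' = 0x37 → acc = 0x75
Checksum = 0x75.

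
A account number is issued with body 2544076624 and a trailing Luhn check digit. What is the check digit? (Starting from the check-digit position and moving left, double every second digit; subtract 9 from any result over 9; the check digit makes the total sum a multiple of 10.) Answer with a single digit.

Partial digits right→left: 4 2 6 6 7 0 4 4 5 2
Double every second digit counting from the check-digit position (so the 1st, 3rd, 5th, ... of the partial from the right).
  doubled (with −9 where >9): 8 3 5 8 1 → sum 25
  kept as-is: 2 6 0 4 2 → sum 14
Total = 25 + 14 = 39.
Check digit = (10 − (39 mod 10)) mod 10 = 1.

1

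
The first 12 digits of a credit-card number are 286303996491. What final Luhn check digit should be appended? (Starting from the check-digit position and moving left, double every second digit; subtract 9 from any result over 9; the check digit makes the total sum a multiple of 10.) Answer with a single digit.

Partial digits right→left: 1 9 4 6 9 9 3 0 3 6 8 2
Double every second digit counting from the check-digit position (so the 1st, 3rd, 5th, ... of the partial from the right).
  doubled (with −9 where >9): 2 8 9 6 6 7 → sum 38
  kept as-is: 9 6 9 0 6 2 → sum 32
Total = 38 + 32 = 70.
Check digit = (10 − (70 mod 10)) mod 10 = 0.

0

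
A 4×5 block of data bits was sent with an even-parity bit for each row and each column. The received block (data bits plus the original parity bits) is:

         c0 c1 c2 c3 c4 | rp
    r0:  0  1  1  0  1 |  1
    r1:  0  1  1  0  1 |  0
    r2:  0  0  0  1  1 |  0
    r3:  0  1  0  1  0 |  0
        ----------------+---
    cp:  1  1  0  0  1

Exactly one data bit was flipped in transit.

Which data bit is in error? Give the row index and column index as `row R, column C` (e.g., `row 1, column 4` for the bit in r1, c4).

Recompute each row's even parity and compare to rp:
  r0: data parity 1, sent rp 1 → ok
  r1: data parity 1, sent rp 0 → mismatch
  r2: data parity 0, sent rp 0 → ok
  r3: data parity 0, sent rp 0 → ok
Recompute each column's even parity and compare to cp:
  c0: data parity 0, sent cp 1 → mismatch
  c1: data parity 1, sent cp 1 → ok
  c2: data parity 0, sent cp 0 → ok
  c3: data parity 0, sent cp 0 → ok
  c4: data parity 1, sent cp 1 → ok
Exactly one row (r1) and one column (c0) fail → the flipped bit is at their intersection.

row 1, column 0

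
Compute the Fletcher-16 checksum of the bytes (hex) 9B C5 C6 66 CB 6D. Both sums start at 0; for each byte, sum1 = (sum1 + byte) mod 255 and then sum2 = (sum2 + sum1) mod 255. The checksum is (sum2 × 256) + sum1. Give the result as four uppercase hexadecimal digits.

Running sums (mod 255):
  after byte 0 (9B): sum1=155, sum2=155
  after byte 1 (C5): sum1=97, sum2=252
  after byte 2 (C6): sum1=40, sum2=37
  after byte 3 (66): sum1=142, sum2=179
  after byte 4 (CB): sum1=90, sum2=14
  after byte 5 (6D): sum1=199, sum2=213
Checksum = sum2·256 + sum1 = 213·256 + 199 = 54727 = 0xD5C7.

D5C7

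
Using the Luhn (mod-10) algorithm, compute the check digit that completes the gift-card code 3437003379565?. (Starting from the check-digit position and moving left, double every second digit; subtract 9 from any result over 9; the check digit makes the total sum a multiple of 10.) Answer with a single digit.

Partial digits right→left: 5 6 5 9 7 3 3 0 0 7 3 4 3
Double every second digit counting from the check-digit position (so the 1st, 3rd, 5th, ... of the partial from the right).
  doubled (with −9 where >9): 1 1 5 6 0 6 6 → sum 25
  kept as-is: 6 9 3 0 7 4 → sum 29
Total = 25 + 29 = 54.
Check digit = (10 − (54 mod 10)) mod 10 = 6.

6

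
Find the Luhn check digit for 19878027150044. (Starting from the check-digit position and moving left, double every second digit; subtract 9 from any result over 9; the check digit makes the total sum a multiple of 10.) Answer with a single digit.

8

Partial digits right→left: 4 4 0 0 5 1 7 2 0 8 7 8 9 1
Double every second digit counting from the check-digit position (so the 1st, 3rd, 5th, ... of the partial from the right).
  doubled (with −9 where >9): 8 0 1 5 0 5 9 → sum 28
  kept as-is: 4 0 1 2 8 8 1 → sum 24
Total = 28 + 24 = 52.
Check digit = (10 − (52 mod 10)) mod 10 = 8.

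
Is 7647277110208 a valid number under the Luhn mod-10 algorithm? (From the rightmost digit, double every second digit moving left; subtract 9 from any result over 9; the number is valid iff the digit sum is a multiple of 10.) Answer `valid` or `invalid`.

invalid

From the right, keep odd positions and double even positions (subtract 9 from any doubled value over 9):
  doubled (positions 2,4,...): 0 0 2 5 5 3 → sum 15
  kept (positions 1,3,...): 8 2 1 7 2 4 7 → sum 31
Total = 46.
46 mod 10 = 6, so the number is invalid.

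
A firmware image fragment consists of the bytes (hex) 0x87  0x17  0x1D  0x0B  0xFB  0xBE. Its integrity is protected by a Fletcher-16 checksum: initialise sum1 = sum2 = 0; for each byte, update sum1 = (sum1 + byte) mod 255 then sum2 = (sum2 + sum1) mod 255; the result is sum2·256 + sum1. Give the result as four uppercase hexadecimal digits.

EC81

Running sums (mod 255):
  after byte 0 (0x87): sum1=135, sum2=135
  after byte 1 (0x17): sum1=158, sum2=38
  after byte 2 (0x1D): sum1=187, sum2=225
  after byte 3 (0x0B): sum1=198, sum2=168
  after byte 4 (0xFB): sum1=194, sum2=107
  after byte 5 (0xBE): sum1=129, sum2=236
Checksum = sum2·256 + sum1 = 236·256 + 129 = 60545 = 0xEC81.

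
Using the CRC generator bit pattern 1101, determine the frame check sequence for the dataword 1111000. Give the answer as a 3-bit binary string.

Append 3 zeros: 1111000000. Divide by 1101 (XOR where the leading bit is 1):
  pos 0: 1111 XOR 1101 = 0010
  pos 2: 1000 XOR 1101 = 0101
  pos 3: 1010 XOR 1101 = 0111
  pos 4: 1110 XOR 1101 = 0011
  pos 6: 1100 XOR 1101 = 0001
Remainder (last 3 bits) = 001. This is the CRC / FCS.

001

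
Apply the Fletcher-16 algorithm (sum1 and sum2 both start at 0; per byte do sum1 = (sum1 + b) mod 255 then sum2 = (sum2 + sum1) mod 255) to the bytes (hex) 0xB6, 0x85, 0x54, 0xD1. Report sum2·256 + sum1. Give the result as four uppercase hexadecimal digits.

E562

Running sums (mod 255):
  after byte 0 (0xB6): sum1=182, sum2=182
  after byte 1 (0x85): sum1=60, sum2=242
  after byte 2 (0x54): sum1=144, sum2=131
  after byte 3 (0xD1): sum1=98, sum2=229
Checksum = sum2·256 + sum1 = 229·256 + 98 = 58722 = 0xE562.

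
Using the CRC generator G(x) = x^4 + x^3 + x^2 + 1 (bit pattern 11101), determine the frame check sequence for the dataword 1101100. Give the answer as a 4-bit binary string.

0011

Append 4 zeros: 11011000000. Divide by 11101 (XOR where the leading bit is 1):
  pos 0: 11011 XOR 11101 = 00110
  pos 2: 11000 XOR 11101 = 00101
  pos 4: 10100 XOR 11101 = 01001
  pos 5: 10010 XOR 11101 = 01111
  pos 6: 11110 XOR 11101 = 00011
Remainder (last 4 bits) = 0011. This is the CRC / FCS.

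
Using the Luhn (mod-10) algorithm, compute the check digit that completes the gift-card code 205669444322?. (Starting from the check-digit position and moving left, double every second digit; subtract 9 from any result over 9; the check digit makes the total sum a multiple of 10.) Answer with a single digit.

7

Partial digits right→left: 2 2 3 4 4 4 9 6 6 5 0 2
Double every second digit counting from the check-digit position (so the 1st, 3rd, 5th, ... of the partial from the right).
  doubled (with −9 where >9): 4 6 8 9 3 0 → sum 30
  kept as-is: 2 4 4 6 5 2 → sum 23
Total = 30 + 23 = 53.
Check digit = (10 − (53 mod 10)) mod 10 = 7.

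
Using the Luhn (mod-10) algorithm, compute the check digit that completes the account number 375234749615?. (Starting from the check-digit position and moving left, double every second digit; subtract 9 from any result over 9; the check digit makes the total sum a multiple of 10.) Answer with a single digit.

Partial digits right→left: 5 1 6 9 4 7 4 3 2 5 7 3
Double every second digit counting from the check-digit position (so the 1st, 3rd, 5th, ... of the partial from the right).
  doubled (with −9 where >9): 1 3 8 8 4 5 → sum 29
  kept as-is: 1 9 7 3 5 3 → sum 28
Total = 29 + 28 = 57.
Check digit = (10 − (57 mod 10)) mod 10 = 3.

3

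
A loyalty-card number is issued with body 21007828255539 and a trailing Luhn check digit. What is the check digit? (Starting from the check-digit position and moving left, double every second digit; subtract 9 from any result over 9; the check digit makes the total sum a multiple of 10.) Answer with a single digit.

2

Partial digits right→left: 9 3 5 5 5 2 8 2 8 7 0 0 1 2
Double every second digit counting from the check-digit position (so the 1st, 3rd, 5th, ... of the partial from the right).
  doubled (with −9 where >9): 9 1 1 7 7 0 2 → sum 27
  kept as-is: 3 5 2 2 7 0 2 → sum 21
Total = 27 + 21 = 48.
Check digit = (10 − (48 mod 10)) mod 10 = 2.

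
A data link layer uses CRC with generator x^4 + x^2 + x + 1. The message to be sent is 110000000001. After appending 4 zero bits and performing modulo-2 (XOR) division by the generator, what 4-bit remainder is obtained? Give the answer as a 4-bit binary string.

0100

Append 4 zeros: 1100000000010000. Divide by 10111 (XOR where the leading bit is 1):
  pos 0: 11000 XOR 10111 = 01111
  pos 1: 11110 XOR 10111 = 01001
  pos 2: 10010 XOR 10111 = 00101
  pos 4: 10100 XOR 10111 = 00011
  pos 7: 11001 XOR 10111 = 01110
  pos 8: 11100 XOR 10111 = 01011
  pos 9: 10110 XOR 10111 = 00001
Remainder (last 4 bits) = 0100. This is the CRC / FCS.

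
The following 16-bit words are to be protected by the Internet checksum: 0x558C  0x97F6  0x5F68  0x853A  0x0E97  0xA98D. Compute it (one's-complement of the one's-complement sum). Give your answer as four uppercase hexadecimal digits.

75B5

One's-complement addition (fold any carry out of bit 15 back into bit 0):
  0x558C + 0x97F6 = 0x0ED82
  0xED82 + 0x5F68 = 0x14CEA → wrap carry → 0x4CEB
  0x4CEB + 0x853A = 0x0D225
  0xD225 + 0x0E97 = 0x0E0BC
  0xE0BC + 0xA98D = 0x18A49 → wrap carry → 0x8A4A
One's-complement sum = 0x8A4A.
Checksum = ~0x8A4A & 0xFFFF = 0x75B5.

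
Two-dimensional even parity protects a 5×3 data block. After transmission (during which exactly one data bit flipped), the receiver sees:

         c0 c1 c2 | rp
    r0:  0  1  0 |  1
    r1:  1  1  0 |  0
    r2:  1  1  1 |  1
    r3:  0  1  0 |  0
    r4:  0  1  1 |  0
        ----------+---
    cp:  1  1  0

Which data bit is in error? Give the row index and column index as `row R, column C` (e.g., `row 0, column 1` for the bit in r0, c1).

row 3, column 0

Recompute each row's even parity and compare to rp:
  r0: data parity 1, sent rp 1 → ok
  r1: data parity 0, sent rp 0 → ok
  r2: data parity 1, sent rp 1 → ok
  r3: data parity 1, sent rp 0 → mismatch
  r4: data parity 0, sent rp 0 → ok
Recompute each column's even parity and compare to cp:
  c0: data parity 0, sent cp 1 → mismatch
  c1: data parity 1, sent cp 1 → ok
  c2: data parity 0, sent cp 0 → ok
Exactly one row (r3) and one column (c0) fail → the flipped bit is at their intersection.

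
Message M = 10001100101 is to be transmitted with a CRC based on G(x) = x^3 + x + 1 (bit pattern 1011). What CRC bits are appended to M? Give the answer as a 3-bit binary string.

111

Append 3 zeros: 10001100101000. Divide by 1011 (XOR where the leading bit is 1):
  pos 0: 1000 XOR 1011 = 0011
  pos 2: 1111 XOR 1011 = 0100
  pos 3: 1000 XOR 1011 = 0011
  pos 5: 1101 XOR 1011 = 0110
  pos 6: 1100 XOR 1011 = 0111
  pos 7: 1111 XOR 1011 = 0100
  pos 8: 1000 XOR 1011 = 0011
  pos 10: 1100 XOR 1011 = 0111
Remainder (last 3 bits) = 111. This is the CRC / FCS.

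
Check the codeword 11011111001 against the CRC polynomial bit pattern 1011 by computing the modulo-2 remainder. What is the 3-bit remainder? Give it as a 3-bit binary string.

Modulo-2 division of 11011111001 by 1011:
  pos 0: 1101 XOR 1011 = 0110
  pos 1: 1101 XOR 1011 = 0110
  pos 2: 1101 XOR 1011 = 0110
  pos 3: 1101 XOR 1011 = 0110
  pos 4: 1101 XOR 1011 = 0110
  pos 5: 1100 XOR 1011 = 0111
  pos 6: 1110 XOR 1011 = 0101
  pos 7: 1011 XOR 1011 = 0000
Remainder = 000 (zero — the frame passes the CRC check).

000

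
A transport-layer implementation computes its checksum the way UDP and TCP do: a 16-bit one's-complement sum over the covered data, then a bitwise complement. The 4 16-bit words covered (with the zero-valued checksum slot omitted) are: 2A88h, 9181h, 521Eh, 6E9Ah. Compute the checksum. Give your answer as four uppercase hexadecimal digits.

833D

One's-complement addition (fold any carry out of bit 15 back into bit 0):
  0x2A88 + 0x9181 = 0x0BC09
  0xBC09 + 0x521E = 0x10E27 → wrap carry → 0x0E28
  0x0E28 + 0x6E9A = 0x07CC2
One's-complement sum = 0x7CC2.
Checksum = ~0x7CC2 & 0xFFFF = 0x833D.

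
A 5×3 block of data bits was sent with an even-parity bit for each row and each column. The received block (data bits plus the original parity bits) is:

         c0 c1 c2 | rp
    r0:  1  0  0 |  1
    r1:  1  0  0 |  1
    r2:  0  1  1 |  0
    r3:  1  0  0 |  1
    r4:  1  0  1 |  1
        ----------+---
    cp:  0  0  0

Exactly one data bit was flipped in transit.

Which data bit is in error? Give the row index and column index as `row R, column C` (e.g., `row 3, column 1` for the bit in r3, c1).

Recompute each row's even parity and compare to rp:
  r0: data parity 1, sent rp 1 → ok
  r1: data parity 1, sent rp 1 → ok
  r2: data parity 0, sent rp 0 → ok
  r3: data parity 1, sent rp 1 → ok
  r4: data parity 0, sent rp 1 → mismatch
Recompute each column's even parity and compare to cp:
  c0: data parity 0, sent cp 0 → ok
  c1: data parity 1, sent cp 0 → mismatch
  c2: data parity 0, sent cp 0 → ok
Exactly one row (r4) and one column (c1) fail → the flipped bit is at their intersection.

row 4, column 1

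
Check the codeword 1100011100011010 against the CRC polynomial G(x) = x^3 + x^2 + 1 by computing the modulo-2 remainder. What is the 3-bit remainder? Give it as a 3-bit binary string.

Modulo-2 division of 1100011100011010 by 1101:
  pos 0: 1100 XOR 1101 = 0001
  pos 3: 1011 XOR 1101 = 0110
  pos 4: 1101 XOR 1101 = 0000
  pos 11: 1101 XOR 1101 = 0000
Remainder = 000 (zero — the frame passes the CRC check).

000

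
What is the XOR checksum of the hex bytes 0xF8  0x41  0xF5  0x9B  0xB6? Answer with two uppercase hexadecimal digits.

61

XOR the bytes together:
  start with 0xF8
  0xF8 ⊕ 0x41 = 0xB9
  0xB9 ⊕ 0xF5 = 0x4C
  0x4C ⊕ 0x9B = 0xD7
  0xD7 ⊕ 0xB6 = 0x61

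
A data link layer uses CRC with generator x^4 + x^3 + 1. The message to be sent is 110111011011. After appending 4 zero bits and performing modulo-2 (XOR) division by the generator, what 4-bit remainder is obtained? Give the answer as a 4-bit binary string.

Append 4 zeros: 1101110110110000. Divide by 11001 (XOR where the leading bit is 1):
  pos 0: 11011 XOR 11001 = 00010
  pos 3: 10101 XOR 11001 = 01100
  pos 4: 11001 XOR 11001 = 00000
  pos 10: 11000 XOR 11001 = 00001
Remainder (last 4 bits) = 0010. This is the CRC / FCS.

0010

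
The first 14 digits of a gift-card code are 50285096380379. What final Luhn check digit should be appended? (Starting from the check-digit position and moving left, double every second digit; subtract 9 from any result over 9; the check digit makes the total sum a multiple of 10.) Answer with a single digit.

7

Partial digits right→left: 9 7 3 0 8 3 6 9 0 5 8 2 0 5
Double every second digit counting from the check-digit position (so the 1st, 3rd, 5th, ... of the partial from the right).
  doubled (with −9 where >9): 9 6 7 3 0 7 0 → sum 32
  kept as-is: 7 0 3 9 5 2 5 → sum 31
Total = 32 + 31 = 63.
Check digit = (10 − (63 mod 10)) mod 10 = 7.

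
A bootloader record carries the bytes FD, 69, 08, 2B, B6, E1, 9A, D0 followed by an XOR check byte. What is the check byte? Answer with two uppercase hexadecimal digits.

XOR the bytes together:
  start with 0xFD
  0xFD ⊕ 0x69 = 0x94
  0x94 ⊕ 0x08 = 0x9C
  0x9C ⊕ 0x2B = 0xB7
  0xB7 ⊕ 0xB6 = 0x01
  0x01 ⊕ 0xE1 = 0xE0
  0xE0 ⊕ 0x9A = 0x7A
  0x7A ⊕ 0xD0 = 0xAA

AA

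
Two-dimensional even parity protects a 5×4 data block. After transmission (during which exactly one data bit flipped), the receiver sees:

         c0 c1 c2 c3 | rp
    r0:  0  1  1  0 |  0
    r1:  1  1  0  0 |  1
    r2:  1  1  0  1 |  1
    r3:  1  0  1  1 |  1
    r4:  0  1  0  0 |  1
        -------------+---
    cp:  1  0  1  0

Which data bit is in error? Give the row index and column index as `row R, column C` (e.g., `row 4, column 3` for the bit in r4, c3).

row 1, column 2

Recompute each row's even parity and compare to rp:
  r0: data parity 0, sent rp 0 → ok
  r1: data parity 0, sent rp 1 → mismatch
  r2: data parity 1, sent rp 1 → ok
  r3: data parity 1, sent rp 1 → ok
  r4: data parity 1, sent rp 1 → ok
Recompute each column's even parity and compare to cp:
  c0: data parity 1, sent cp 1 → ok
  c1: data parity 0, sent cp 0 → ok
  c2: data parity 0, sent cp 1 → mismatch
  c3: data parity 0, sent cp 0 → ok
Exactly one row (r1) and one column (c2) fail → the flipped bit is at their intersection.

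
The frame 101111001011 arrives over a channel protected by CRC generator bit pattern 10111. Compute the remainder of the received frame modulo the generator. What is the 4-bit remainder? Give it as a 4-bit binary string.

0000

Modulo-2 division of 101111001011 by 10111:
  pos 0: 10111 XOR 10111 = 00000
  pos 5: 10010 XOR 10111 = 00101
  pos 7: 10111 XOR 10111 = 00000
Remainder = 0000 (zero — the frame passes the CRC check).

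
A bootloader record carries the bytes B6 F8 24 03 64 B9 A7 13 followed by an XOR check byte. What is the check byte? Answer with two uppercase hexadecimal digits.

00

XOR the bytes together:
  start with 0xB6
  0xB6 ⊕ 0xF8 = 0x4E
  0x4E ⊕ 0x24 = 0x6A
  0x6A ⊕ 0x03 = 0x69
  0x69 ⊕ 0x64 = 0x0D
  0x0D ⊕ 0xB9 = 0xB4
  0xB4 ⊕ 0xA7 = 0x13
  0x13 ⊕ 0x13 = 0x00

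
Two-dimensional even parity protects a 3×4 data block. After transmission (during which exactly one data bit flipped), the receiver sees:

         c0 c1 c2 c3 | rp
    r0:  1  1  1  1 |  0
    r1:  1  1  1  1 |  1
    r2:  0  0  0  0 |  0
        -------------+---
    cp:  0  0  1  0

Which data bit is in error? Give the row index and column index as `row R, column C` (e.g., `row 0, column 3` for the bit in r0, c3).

row 1, column 2

Recompute each row's even parity and compare to rp:
  r0: data parity 0, sent rp 0 → ok
  r1: data parity 0, sent rp 1 → mismatch
  r2: data parity 0, sent rp 0 → ok
Recompute each column's even parity and compare to cp:
  c0: data parity 0, sent cp 0 → ok
  c1: data parity 0, sent cp 0 → ok
  c2: data parity 0, sent cp 1 → mismatch
  c3: data parity 0, sent cp 0 → ok
Exactly one row (r1) and one column (c2) fail → the flipped bit is at their intersection.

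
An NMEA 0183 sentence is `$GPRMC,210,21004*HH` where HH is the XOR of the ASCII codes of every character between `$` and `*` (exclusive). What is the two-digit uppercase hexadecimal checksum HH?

XOR the ASCII codes of the payload characters:
  'G' = 0x47 → acc = 0x47
  'P' = 0x50 → acc = 0x17
  'R' = 0x52 → acc = 0x45
  'M' = 0x4D → acc = 0x08
  'C' = 0x43 → acc = 0x4B
  ',' = 0x2C → acc = 0x67
  '2' = 0x32 → acc = 0x55
  '1' = 0x31 → acc = 0x64
  '0' = 0x30 → acc = 0x54
  ',' = 0x2C → acc = 0x78
  '2' = 0x32 → acc = 0x4A
  '1' = 0x31 → acc = 0x7B
  '0' = 0x30 → acc = 0x4B
  '0' = 0x30 → acc = 0x7B
  '4' = 0x34 → acc = 0x4F
Checksum = 0x4F.

4F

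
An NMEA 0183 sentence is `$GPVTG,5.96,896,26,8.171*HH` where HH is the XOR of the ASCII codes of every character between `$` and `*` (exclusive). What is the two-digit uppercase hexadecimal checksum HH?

54

XOR the ASCII codes of the payload characters:
  'G' = 0x47 → acc = 0x47
  'P' = 0x50 → acc = 0x17
  'V' = 0x56 → acc = 0x41
  'T' = 0x54 → acc = 0x15
  'G' = 0x47 → acc = 0x52
  ',' = 0x2C → acc = 0x7E
  '5' = 0x35 → acc = 0x4B
  '.' = 0x2E → acc = 0x65
  '9' = 0x39 → acc = 0x5C
  '6' = 0x36 → acc = 0x6A
  ',' = 0x2C → acc = 0x46
  '8' = 0x38 → acc = 0x7E
  '9' = 0x39 → acc = 0x47
  '6' = 0x36 → acc = 0x71
  ',' = 0x2C → acc = 0x5D
  '2' = 0x32 → acc = 0x6F
  '6' = 0x36 → acc = 0x59
  ',' = 0x2C → acc = 0x75
  '8' = 0x38 → acc = 0x4D
  '.' = 0x2E → acc = 0x63
  '1' = 0x31 → acc = 0x52
  '7' = 0x37 → acc = 0x65
  '1' = 0x31 → acc = 0x54
Checksum = 0x54.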